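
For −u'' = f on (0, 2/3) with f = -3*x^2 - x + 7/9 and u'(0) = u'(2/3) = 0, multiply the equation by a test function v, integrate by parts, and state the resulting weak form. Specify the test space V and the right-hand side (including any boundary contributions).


V = H^1(0, 2/3) (no boundary constraint on v; u is determined up to an additive constant); weak form: ∫_0^2/3 u'v' dx = ∫_0^2/3 (-3*x^2 - x + 7/9) v dx for all v ∈ V.

Multiply both sides by a test function v and integrate from 0 to 2/3:
  ∫_0^2/3 −u''(x) v(x) dx = ∫_0^2/3 f(x) v(x) dx.
Integrate the LHS by parts once:
  ∫_0^2/3 −u'' v dx = −[u'(x) v(x)]_0^2/3 + ∫_0^2/3 u'(x) v'(x) dx.
Thus ∫_0^2/3 u'(x) v'(x) dx = ∫_0^2/3 f(x) v(x) dx + [u'(x) v(x)]_0^2/3.
Choose V so that boundary terms are either known or forced to vanish.
u has homogeneous Neumann: u'(0) = u'(2/3) = 0. So [u' v]_0^2/3 = 0·v(2/3) − 0·v(0) = 0 for any v; take V = H^1(0, 2/3).
Weak formulation: find u (satisfying any essential BC) such that ∫_0^2/3 u'(x) v'(x) dx = ∫_0^2/3 f v dx for all v ∈ V (homogeneous Neumann, so boundary terms vanish).
Substituting f(x) = -3*x^2 - x + 7/9, the right-hand side is ∫_0^2/3 (-3*x^2 - x + 7/9) v dx.
Compatibility check (pure Neumann): taking v ≡ 1 ∈ V gives 0 = ∫_0^2/3 f dx + (0) − (0), i.e. ∫_0^2/3 f dx must equal u'(0) − u'(2/3) = 0. Indeed ∫_0^2/3 (-3*x^2 - x + 7/9) dx = 0, so the data are compatible. The solution is then unique only up to an additive constant (fix it e.g. by requiring ∫_0^2/3 u dx = 0).


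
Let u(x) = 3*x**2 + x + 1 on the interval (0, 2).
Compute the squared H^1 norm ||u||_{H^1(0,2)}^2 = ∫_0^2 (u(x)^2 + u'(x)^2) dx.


||u||_{H^1}^2 = 3424/15

The H^1 norm (squared) on an interval (0, L) is
  ||u||_{H^1}^2 = ∫_0^L u(x)^2 dx + ∫_0^L u'(x)^2 dx.
Compute u'(x) = 6*x + 1.
Then u(x)^2 = 9*x**4 + 6*x**3 + 7*x**2 + 2*x + 1 and u'(x)^2 = 36*x**2 + 12*x + 1.
Integrate each monomial from 0 to 2 using ∫_0^2 c·x^n dx = c·2^(n+1)/(n+1):
  ∫_0^2 u(x)^2 dx = ∫_0^2 (9*x^4 + 6*x^3 + 7*x^2 + 2*x + 1) dx. Term by term:
    ∫_0^2 9*x^4 dx = 288/5;  ∫_0^2 6*x^3 dx = 24;  ∫_0^2 7*x^2 dx = 56/3;
    ∫_0^2 2*x dx = 4;  ∫_0^2 1 dx = 2.
  Sum: 288/5 + 24 + 56/3 + 4 + 2 = 1594/15.
  ∫_0^2 u'(x)^2 dx = ∫_0^2 (36*x^2 + 12*x + 1) dx. Term by term:
    ∫_0^2 36*x^2 dx = 96;  ∫_0^2 12*x dx = 24;  ∫_0^2 1 dx = 2.
  Sum: 96 + 24 + 2 = 122.
Adding: ||u||_{H^1}^2 = 1594/15 + 122 = 3424/15.


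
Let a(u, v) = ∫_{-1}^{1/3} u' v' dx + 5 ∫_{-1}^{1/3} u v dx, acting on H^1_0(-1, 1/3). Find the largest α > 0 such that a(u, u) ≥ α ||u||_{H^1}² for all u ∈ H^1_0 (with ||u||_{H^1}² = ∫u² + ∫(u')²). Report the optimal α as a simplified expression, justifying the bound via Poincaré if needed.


α = 1

Coercivity of a(·,·) on H^1_0(-1, 1/3) means a(u, u) ≥ α ||u||_{H^1}² for every u ∈ H^1_0.
The interval has length L = 4/3, and Poincaré/coercivity depend only on L. Here a(u, u) = ∫(u')² + (5)·∫u².
Here c = 5 ≥ 1, so a(u,u) = ∫(u')² + c∫u² ≥ ∫(u')² + ∫u² = ||u||_{H^1}², i.e. α = 1 works. No larger α is possible: a(u,u) ≥ α||u||_{H^1}² means (1−α)∫(u')² ≥ (α−c)∫u², and for the modes u_n = sin(nπ(x−x₀)/L) (x₀ the left endpoint) one has ∫u_n²/∫(u_n')² = (L/(nπ))² → 0, so a(u_n,u_n)/||u_n||_{H^1}² → 1. Hence the optimal constant is α = 1.
Therefore α = 1.


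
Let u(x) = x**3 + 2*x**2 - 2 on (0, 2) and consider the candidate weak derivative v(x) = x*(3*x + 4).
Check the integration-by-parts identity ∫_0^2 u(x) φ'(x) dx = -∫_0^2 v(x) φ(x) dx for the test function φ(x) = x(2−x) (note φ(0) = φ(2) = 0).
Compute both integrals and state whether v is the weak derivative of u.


LHS = -152/15, RHS = -152/15. Yes, v = u' weakly.

u(x) = x**3 + 2*x**2 - 2, classical derivative u'(x) = 3*x**2 + 4*x.
φ(x) = x(2−x), so φ'(x) = 2 - 2*x.
Note φ(0) = φ(2) = 0, so the boundary term u·φ vanishes.
LHS = ∫_0^2 u(x) φ'(x) dx = ∫_0^2 (-2*x^4 - 2*x^3 + 4*x^2 + 4*x - 4) dx. Term by term:
  ∫_0^2 -2*x^4 dx = -64/5;  ∫_0^2 -2*x^3 dx = -8;  ∫_0^2 4*x^2 dx = 32/3;
  ∫_0^2 4*x dx = 8;  ∫_0^2 -4 dx = -8.
Sum: -64/5 − 8 + 32/3 + 8 − 8 = -152/15.
So LHS = -152/15.
∫_0^2 v(x) φ(x) dx = ∫_0^2 (-3*x^4 + 2*x^3 + 8*x^2) dx. Term by term:
  ∫_0^2 -3*x^4 dx = -96/5;  ∫_0^2 2*x^3 dx = 8;  ∫_0^2 8*x^2 dx = 64/3.
Sum: -96/5 + 8 + 64/3 = 152/15.
So RHS = -∫_0^2 v(x) φ(x) dx = -152/15.
LHS = RHS, so the identity holds for this test φ.
Moreover u is smooth here and v(x) = u'(x) = 3*x**2 + 4*x pointwise, so the identity holds for every test function. Hence v is the weak derivative of u.


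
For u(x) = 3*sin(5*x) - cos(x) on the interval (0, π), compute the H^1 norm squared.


||u||_{H^1(0,π)}^2 = 118*π

u'(x) = sin(x) + 15*cos(5*x).
Expand u² and (u')² and integrate term by term on (0, π), using: for integers n ≥ 1, ∫_0^π sin²(nx) dx = ∫_0^π cos²(nx) dx = π/2; for n ≠ n', ∫_0^π sin(nx)sin(n'x) dx = ∫_0^π cos(nx)cos(n'x) dx = 0; and by product-to-sum, ∫_0^π sin(nx)cos(n'x) dx = ½∫_0^π [sin((n+n')x) + sin((n−n')x)] dx, which is 0 when n+n' is even and 2n/(n²−n'²) when n+n' is odd (it need not vanish on (0, π)).
  u² squared terms: (-1)²·∫cos(x)² dx = 1·π/2 = π/2;  (3)²·∫sin(5x)² dx = 9·π/2 = 9*π/2.
  u² cross terms: 2·(-1)·(3)·∫cos(x)·sin(5x) dx = -6·(0) = 0.
  So ∫_0^π u² dx = π/2 + 9*π/2 + 0 = 5*π.
  (u')² squared terms: (15)²·∫cos(5x)² dx = 225·π/2 = 225*π/2;  (1)²·∫sin(x)² dx = 1·π/2 = π/2.
  (u')² cross terms: 2·(15)·(1)·∫cos(5x)·sin(x) dx = 30·(0) = 0.
  So ∫_0^π (u')² dx = 225*π/2 + π/2 + 0 = 113*π.
||u||_{H^1}^2 = (5*π) + (113*π) = 118*π.


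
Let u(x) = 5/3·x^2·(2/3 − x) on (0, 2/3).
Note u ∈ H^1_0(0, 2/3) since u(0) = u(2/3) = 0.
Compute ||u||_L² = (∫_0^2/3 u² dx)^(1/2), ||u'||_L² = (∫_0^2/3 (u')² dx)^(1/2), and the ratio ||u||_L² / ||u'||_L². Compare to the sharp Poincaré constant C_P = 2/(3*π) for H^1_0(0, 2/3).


||u||_L² / ||u'||_L² = sqrt(14)/21 < C_P = 2/(3*π).

u(x) = 5/3·x^2·(2/3 − x), so u'(x) = 5*x*(4 - 9*x)/9.
u(x) = 5/3·x^2·(2/3 − x) vanishes at x = 0 and x = 2/3, so u ∈ H^1_0(0, 2/3). Differentiate via the product rule and integrate the resulting polynomials term by term.
  ∫_0^2/3 u² dx = ∫_0^2/3 (25*x^6/9 - 100*x^5/27 + 100*x^4/81) dx. Term by term:
    ∫_0^2/3 25*x^6/9 dx = 3200/137781;  ∫_0^2/3 -100*x^5/27 dx = -3200/59049;  ∫_0^2/3 100*x^4/81 dx = 640/19683.
  Sum: 3200/137781 − 3200/59049 + 640/19683 = 640/413343.
  ∫_0^2/3 (u')² dx = ∫_0^2/3 (25*x^4 - 200*x^3/9 + 400*x^2/81) dx. Term by term:
    ∫_0^2/3 25*x^4 dx = 160/243;  ∫_0^2/3 -200*x^3/9 dx = -800/729;  ∫_0^2/3 400*x^2/81 dx = 3200/6561.
  Sum: 160/243 − 800/729 + 3200/6561 = 320/6561.
∫_0^2/3 u² dx = 640/413343, so ||u||_L² = 8*sqrt(70)/1701.
∫_0^2/3 (u')² dx = 320/6561, so ||u'||_L² = 8*sqrt(5)/81.
Ratio ||u||_L² / ||u'||_L² = sqrt(14)/21.
Sharp Poincaré constant on H^1_0(0, 2/3) is C_P = L/π = 2/(3*π), achieved by sin(3*π/2·x).
A polynomial bump cannot attain the sharp Poincaré constant (only the first sine eigenfunction does), so the ratio is strictly less than C_P, consistent with ||u||_L² ≤ C_P ||u'||_L².


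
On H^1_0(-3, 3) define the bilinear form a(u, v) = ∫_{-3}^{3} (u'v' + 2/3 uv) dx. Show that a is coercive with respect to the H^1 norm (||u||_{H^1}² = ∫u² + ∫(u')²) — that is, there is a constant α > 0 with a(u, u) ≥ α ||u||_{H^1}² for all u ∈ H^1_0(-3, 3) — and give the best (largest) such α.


α = (π^2 + 24)/(π^2 + 36)

Coercivity of a(·,·) on H^1_0(-3, 3) means a(u, u) ≥ α ||u||_{H^1}² for every u ∈ H^1_0.
The interval has length L = 6, and Poincaré/coercivity depend only on L. Here a(u, u) = ∫(u')² + (2/3)·∫u².
Here 0 < c = 2/3 < 1. The condition a(u,u) ≥ α||u||_{H^1}² reads (1−α)∫(u')² ≥ (α−c)∫u². Any admissible α is ≤ 1 (rapidly oscillating u have ∫u²/∫(u')² → 0), and α = 1 would force 0 ≥ (1−c)∫u², impossible since c < 1; so 1−α > 0. By the sharp Poincaré inequality on H^1_0 of an interval of length L, ∫(u')² ≥ (π/L)²∫u² with equality for the first sine mode sin(π(x−x₀)/L) (x₀ the left endpoint), so the inequality holds for all u iff (1−α)(π/L)² ≥ α − c, i.e. α ≤ ((π/L)² + c)/((π/L)² + 1) = (1 + c(L/π)²)/(1 + (L/π)²). With (π/L)² = π^2/36 and c = 2/3, the largest admissible constant is α = ((π/L)² + c)/((π/L)² + 1).
Simplifying, α = (π^2 + 24)/(π^2 + 36).


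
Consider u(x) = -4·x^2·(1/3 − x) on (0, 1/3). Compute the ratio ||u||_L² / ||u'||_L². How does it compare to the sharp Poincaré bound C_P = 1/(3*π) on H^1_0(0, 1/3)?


||u||_L² / ||u'||_L² = sqrt(14)/42 < C_P = 1/(3*π).

u(x) = -4·x^2·(1/3 − x), so u'(x) = 4*x*(9*x - 2)/3.
u(x) = -4·x^2·(1/3 − x) vanishes at x = 0 and x = 1/3, so u ∈ H^1_0(0, 1/3). Differentiate via the product rule and integrate the resulting polynomials term by term.
  ∫_0^1/3 u² dx = ∫_0^1/3 (16*x^6 - 32*x^5/3 + 16*x^4/9) dx. Term by term:
    ∫_0^1/3 16*x^6 dx = 16/15309;  ∫_0^1/3 -32*x^5/3 dx = -16/6561;  ∫_0^1/3 16*x^4/9 dx = 16/10935.
  Sum: 16/15309 − 16/6561 + 16/10935 = 16/229635.
  ∫_0^1/3 (u')² dx = ∫_0^1/3 (144*x^4 - 64*x^3 + 64*x^2/9) dx. Term by term:
    ∫_0^1/3 144*x^4 dx = 16/135;  ∫_0^1/3 -64*x^3 dx = -16/81;  ∫_0^1/3 64*x^2/9 dx = 64/729.
  Sum: 16/135 − 16/81 + 64/729 = 32/3645.
∫_0^1/3 u² dx = 16/229635, so ||u||_L² = 4*sqrt(35)/2835.
∫_0^1/3 (u')² dx = 32/3645, so ||u'||_L² = 4*sqrt(10)/135.
Ratio ||u||_L² / ||u'||_L² = sqrt(14)/42.
Sharp Poincaré constant on H^1_0(0, 1/3) is C_P = L/π = 1/(3*π), achieved by sin(3*π·x).
A polynomial bump cannot attain the sharp Poincaré constant (only the first sine eigenfunction does), so the ratio is strictly less than C_P, consistent with ||u||_L² ≤ C_P ||u'||_L².


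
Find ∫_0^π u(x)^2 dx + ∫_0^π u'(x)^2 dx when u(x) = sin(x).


||u||_{H^1(0,π)}^2 = π

u'(x) = cos(x).
Expand u² and (u')² and integrate term by term on (0, π), using: for integers n ≥ 1, ∫_0^π sin²(nx) dx = ∫_0^π cos²(nx) dx = π/2; for n ≠ n', ∫_0^π sin(nx)sin(n'x) dx = ∫_0^π cos(nx)cos(n'x) dx = 0; and by product-to-sum, ∫_0^π sin(nx)cos(n'x) dx = ½∫_0^π [sin((n+n')x) + sin((n−n')x)] dx, which is 0 when n+n' is even and 2n/(n²−n'²) when n+n' is odd (it need not vanish on (0, π)).
  u² squared terms: (1)²·∫sin(x)² dx = 1·π/2 = π/2.
  So ∫_0^π u² dx = π/2.
  (u')² squared terms: (1)²·∫cos(x)² dx = 1·π/2 = π/2.
  So ∫_0^π (u')² dx = π/2.
||u||_{H^1}^2 = (π/2) + (π/2) = π.


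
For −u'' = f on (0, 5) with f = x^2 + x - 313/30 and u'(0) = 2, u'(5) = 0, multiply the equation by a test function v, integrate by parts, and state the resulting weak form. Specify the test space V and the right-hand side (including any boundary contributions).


V = H^1(0, 5) (v unrestricted at boundary; u is determined up to an additive constant); weak form: ∫_0^5 u'v' dx = ∫_0^5 (x^2 + x - 313/30) v dx − 2·v(0) for all v ∈ V.

Multiply both sides by a test function v and integrate from 0 to 5:
  ∫_0^5 −u''(x) v(x) dx = ∫_0^5 f(x) v(x) dx.
Integrate the LHS by parts once:
  ∫_0^5 −u'' v dx = −[u'(x) v(x)]_0^5 + ∫_0^5 u'(x) v'(x) dx.
Thus ∫_0^5 u'(x) v'(x) dx = ∫_0^5 f(x) v(x) dx + [u'(x) v(x)]_0^5.
Choose V so that boundary terms are either known or forced to vanish.
u has inhomogeneous Neumann u'(0) = 2, u'(5) = 0. [u' v]_0^5 = (0)·v(5) − (2)·v(0) = − 2·v(0). Take V = H^1(0, 5); boundary term becomes part of RHS.
Weak formulation: find u (satisfying any essential BC) such that ∫_0^5 u'(x) v'(x) dx = ∫_0^5 f v dx − 2·v(0) for all v ∈ V (Neumann data are natural BCs: they enter the RHS as boundary terms).
Substituting f(x) = x^2 + x - 313/30, the right-hand side is ∫_0^5 (x^2 + x - 313/30) v dx − 2·v(0).
Compatibility check (pure Neumann): taking v ≡ 1 ∈ V gives 0 = ∫_0^5 f dx + (0) − (2), i.e. ∫_0^5 f dx must equal u'(0) − u'(5) = 2. Indeed ∫_0^5 (x^2 + x - 313/30) dx = 2, so the data are compatible. The solution is then unique only up to an additive constant (fix it e.g. by requiring ∫_0^5 u dx = 0).


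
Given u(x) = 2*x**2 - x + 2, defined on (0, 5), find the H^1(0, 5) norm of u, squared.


||u||_{H^1}^2 = 8375/3

The H^1 norm (squared) on an interval (0, L) is
  ||u||_{H^1}^2 = ∫_0^L u(x)^2 dx + ∫_0^L u'(x)^2 dx.
Compute u'(x) = 4*x - 1.
Then u(x)^2 = 4*x**4 - 4*x**3 + 9*x**2 - 4*x + 4 and u'(x)^2 = 16*x**2 - 8*x + 1.
Integrate each monomial from 0 to 5 using ∫_0^5 c·x^n dx = c·5^(n+1)/(n+1):
  ∫_0^5 u(x)^2 dx = ∫_0^5 (4*x^4 - 4*x^3 + 9*x^2 - 4*x + 4) dx. Term by term:
    ∫_0^5 4*x^4 dx = 2500;  ∫_0^5 -4*x^3 dx = -625;  ∫_0^5 9*x^2 dx = 375;
    ∫_0^5 -4*x dx = -50;  ∫_0^5 4 dx = 20.
  Sum: 2500 − 625 + 375 − 50 + 20 = 2220.
  ∫_0^5 u'(x)^2 dx = ∫_0^5 (16*x^2 - 8*x + 1) dx. Term by term:
    ∫_0^5 16*x^2 dx = 2000/3;  ∫_0^5 -8*x dx = -100;  ∫_0^5 1 dx = 5.
  Sum: 2000/3 − 100 + 5 = 1715/3.
Adding: ||u||_{H^1}^2 = 2220 + 1715/3 = 8375/3.


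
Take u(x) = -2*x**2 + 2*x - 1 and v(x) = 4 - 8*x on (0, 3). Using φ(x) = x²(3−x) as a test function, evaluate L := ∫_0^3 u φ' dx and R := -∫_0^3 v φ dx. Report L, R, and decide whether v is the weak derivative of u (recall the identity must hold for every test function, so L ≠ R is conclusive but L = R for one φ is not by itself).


LHS = 351/10, RHS = 351/5. No, v is not the weak derivative of u.

u(x) = -2*x**2 + 2*x - 1, classical derivative u'(x) = 2 - 4*x.
φ(x) = x²(3−x), so φ'(x) = 3*x*(2 - x).
Note φ(0) = φ(3) = 0, so the boundary term u·φ vanishes.
LHS = ∫_0^3 u(x) φ'(x) dx = ∫_0^3 (6*x^4 - 18*x^3 + 15*x^2 - 6*x) dx. Term by term:
  ∫_0^3 6*x^4 dx = 1458/5;  ∫_0^3 -18*x^3 dx = -729/2;  ∫_0^3 15*x^2 dx = 135;
  ∫_0^3 -6*x dx = -27.
Sum: 1458/5 − 729/2 + 135 − 27 = 351/10.
So LHS = 351/10.
∫_0^3 v(x) φ(x) dx = ∫_0^3 (8*x^4 - 28*x^3 + 12*x^2) dx. Term by term:
  ∫_0^3 8*x^4 dx = 1944/5;  ∫_0^3 -28*x^3 dx = -567;  ∫_0^3 12*x^2 dx = 108.
Sum: 1944/5 − 567 + 108 = -351/5.
So RHS = -∫_0^3 v(x) φ(x) dx = 351/5.
LHS − RHS = -351/10 ≠ 0, so the identity fails.
(For a valid weak derivative the identity must hold for EVERY test function, in particular this one. The failure shows v is NOT the weak derivative of u.)
Correct weak derivative would be u'(x) = 2 - 4*x.


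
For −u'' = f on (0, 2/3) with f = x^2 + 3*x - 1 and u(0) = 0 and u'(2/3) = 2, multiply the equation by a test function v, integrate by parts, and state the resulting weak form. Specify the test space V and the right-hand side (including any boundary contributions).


V = {v ∈ H^1(0, 2/3) : v(0) = 0} (test functions vanish at x = 0 where u is specified); weak form: ∫_0^2/3 u'v' dx = ∫_0^2/3 (x^2 + 3*x - 1) v dx + 2·v(2/3) for all v ∈ V.

Multiply both sides by a test function v and integrate from 0 to 2/3:
  ∫_0^2/3 −u''(x) v(x) dx = ∫_0^2/3 f(x) v(x) dx.
Integrate the LHS by parts once:
  ∫_0^2/3 −u'' v dx = −[u'(x) v(x)]_0^2/3 + ∫_0^2/3 u'(x) v'(x) dx.
Thus ∫_0^2/3 u'(x) v'(x) dx = ∫_0^2/3 f(x) v(x) dx + [u'(x) v(x)]_0^2/3.
Choose V so that boundary terms are either known or forced to vanish.
Mixed BC: u(0) = 0 (Dirichlet) and u'(2/3) = 2 (Neumann). Define V = {v ∈ H^1(0, 2/3) : v(0) = 0}. Then [u' v]_0^2/3 = u'(2/3)·v(2/3) − u'(0)·0 = 2·v(2/3).
Weak formulation: find u (satisfying any essential BC) such that ∫_0^2/3 u'(x) v'(x) dx = ∫_0^2/3 f v dx + 2·v(2/3) for all v ∈ V (Dirichlet at 0 absorbed into V; Neumann datum at x = 2/3 contributes the boundary term).
Substituting f(x) = x^2 + 3*x - 1, the right-hand side is ∫_0^2/3 (x^2 + 3*x - 1) v dx + 2·v(2/3).


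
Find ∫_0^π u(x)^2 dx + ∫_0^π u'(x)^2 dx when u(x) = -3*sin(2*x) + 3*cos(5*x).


||u||_{H^1(0,π)}^2 = 624/7 + 279*π/2

u'(x) = -15*sin(5*x) - 6*cos(2*x).
Expand u² and (u')² and integrate term by term on (0, π), using: for integers n ≥ 1, ∫_0^π sin²(nx) dx = ∫_0^π cos²(nx) dx = π/2; for n ≠ n', ∫_0^π sin(nx)sin(n'x) dx = ∫_0^π cos(nx)cos(n'x) dx = 0; and by product-to-sum, ∫_0^π sin(nx)cos(n'x) dx = ½∫_0^π [sin((n+n')x) + sin((n−n')x)] dx, which is 0 when n+n' is even and 2n/(n²−n'²) when n+n' is odd (it need not vanish on (0, π)).
  u² squared terms: (-3)²·∫sin(2x)² dx = 9·π/2 = 9*π/2;  (3)²·∫cos(5x)² dx = 9·π/2 = 9*π/2.
  u² cross terms: 2·(-3)·(3)·∫sin(2x)·cos(5x) dx = -18·(-4/21) = 24/7.
  So ∫_0^π u² dx = 9*π/2 + 9*π/2 + 24/7 = 24/7 + 9*π.
  (u')² squared terms: (-15)²·∫sin(5x)² dx = 225·π/2 = 225*π/2;  (-6)²·∫cos(2x)² dx = 36·π/2 = 18*π.
  (u')² cross terms: 2·(-15)·(-6)·∫sin(5x)·cos(2x) dx = 180·(10/21) = 600/7.
  So ∫_0^π (u')² dx = 225*π/2 + 18*π + 600/7 = 600/7 + 261*π/2.
||u||_{H^1}^2 = (24/7 + 9*π) + (600/7 + 261*π/2) = 624/7 + 279*π/2.


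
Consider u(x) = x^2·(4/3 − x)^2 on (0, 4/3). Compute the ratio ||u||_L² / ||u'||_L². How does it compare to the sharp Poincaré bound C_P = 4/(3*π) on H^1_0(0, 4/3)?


||u||_L² / ||u'||_L² = 2*sqrt(3)/9 < C_P = 4/(3*π).

u(x) = x^2·(4/3 − x)^2, so u'(x) = 4*x*(3*x - 4)*(3*x - 2)/9.
u(x) = x^2·(4/3 − x)^2 vanishes at x = 0 and x = 4/3, so u ∈ H^1_0(0, 4/3). Differentiate via the product rule and integrate the resulting polynomials term by term.
  ∫_0^4/3 u² dx = ∫_0^4/3 (x^8 - 16*x^7/3 + 32*x^6/3 - 256*x^5/27 + 256*x^4/81) dx. Term by term:
    ∫_0^4/3 x^8 dx = 262144/177147;  ∫_0^4/3 -16*x^7/3 dx = -131072/19683;  ∫_0^4/3 32*x^6/3 dx = 524288/45927;
    ∫_0^4/3 -256*x^5/27 dx = -524288/59049;  ∫_0^4/3 256*x^4/81 dx = 262144/98415.
  Sum: 262144/177147 − 131072/19683 + 524288/45927 − 524288/59049 + 262144/98415 = 131072/6200145.
  ∫_0^4/3 (u')² dx = ∫_0^4/3 (16*x^6 - 64*x^5 + 832*x^4/9 - 512*x^3/9 + 1024*x^2/81) dx. Term by term:
    ∫_0^4/3 16*x^6 dx = 262144/15309;  ∫_0^4/3 -64*x^5 dx = -131072/2187;  ∫_0^4/3 832*x^4/9 dx = 851968/10935;
    ∫_0^4/3 -512*x^3/9 dx = -32768/729;  ∫_0^4/3 1024*x^2/81 dx = 65536/6561.
  Sum: 262144/15309 − 131072/2187 + 851968/10935 − 32768/729 + 65536/6561 = 32768/229635.
∫_0^4/3 u² dx = 131072/6200145, so ||u||_L² = 256*sqrt(210)/25515.
∫_0^4/3 (u')² dx = 32768/229635, so ||u'||_L² = 128*sqrt(70)/2835.
Ratio ||u||_L² / ||u'||_L² = 2*sqrt(3)/9.
Sharp Poincaré constant on H^1_0(0, 4/3) is C_P = L/π = 4/(3*π), achieved by sin(3*π/4·x).
A polynomial bump cannot attain the sharp Poincaré constant (only the first sine eigenfunction does), so the ratio is strictly less than C_P, consistent with ||u||_L² ≤ C_P ||u'||_L².


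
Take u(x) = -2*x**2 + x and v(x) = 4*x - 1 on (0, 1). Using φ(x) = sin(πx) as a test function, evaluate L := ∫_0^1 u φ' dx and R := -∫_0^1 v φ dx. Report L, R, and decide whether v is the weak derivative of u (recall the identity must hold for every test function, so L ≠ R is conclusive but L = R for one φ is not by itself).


LHS = 2/π, RHS = -2/π. No, v is not the weak derivative of u.

u(x) = -2*x**2 + x, classical derivative u'(x) = 1 - 4*x.
φ(x) = sin(πx), so φ'(x) = π*cos(π*x).
Note φ(0) = φ(1) = 0, so the boundary term u·φ vanishes.
LHS = ∫_0^1 u(x) φ'(x) dx = ∫_0^1 (-2*π*x^2*cos(π*x) + π*x*cos(π*x)) dx. Term by term:
  ∫_0^1 π*x*cos(π*x) dx = -2/π;  ∫_0^1 -2*π*x^2*cos(π*x) dx = 4/π.
Sum: -2/π + 4/π = 2/π.
So LHS = 2/π.
∫_0^1 v(x) φ(x) dx = ∫_0^1 (4*x*sin(π*x) - sin(π*x)) dx. Term by term:
  ∫_0^1 -sin(π*x) dx = -2/π;  ∫_0^1 4*x*sin(π*x) dx = 4/π.
Sum: -2/π + 4/π = 2/π.
So RHS = -∫_0^1 v(x) φ(x) dx = -2/π.
LHS − RHS = 4/π ≠ 0, so the identity fails.
(For a valid weak derivative the identity must hold for EVERY test function, in particular this one. The failure shows v is NOT the weak derivative of u.)
Correct weak derivative would be u'(x) = 1 - 4*x.


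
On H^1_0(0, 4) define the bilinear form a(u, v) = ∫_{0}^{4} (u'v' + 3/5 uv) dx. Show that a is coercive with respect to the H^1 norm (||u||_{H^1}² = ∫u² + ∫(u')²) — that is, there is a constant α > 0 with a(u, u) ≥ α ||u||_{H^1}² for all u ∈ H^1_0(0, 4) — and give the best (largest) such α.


α = (48/5 + π^2)/(π^2 + 16)

Coercivity of a(·,·) on H^1_0(0, 4) means a(u, u) ≥ α ||u||_{H^1}² for every u ∈ H^1_0.
The interval has length L = 4, and Poincaré/coercivity depend only on L. Here a(u, u) = ∫(u')² + (3/5)·∫u².
Here 0 < c = 3/5 < 1. The condition a(u,u) ≥ α||u||_{H^1}² reads (1−α)∫(u')² ≥ (α−c)∫u². Any admissible α is ≤ 1 (rapidly oscillating u have ∫u²/∫(u')² → 0), and α = 1 would force 0 ≥ (1−c)∫u², impossible since c < 1; so 1−α > 0. By the sharp Poincaré inequality on H^1_0 of an interval of length L, ∫(u')² ≥ (π/L)²∫u² with equality for the first sine mode sin(π(x−x₀)/L) (x₀ the left endpoint), so the inequality holds for all u iff (1−α)(π/L)² ≥ α − c, i.e. α ≤ ((π/L)² + c)/((π/L)² + 1) = (1 + c(L/π)²)/(1 + (L/π)²). With (π/L)² = π^2/16 and c = 3/5, the largest admissible constant is α = ((π/L)² + c)/((π/L)² + 1).
Simplifying, α = (48/5 + π^2)/(π^2 + 16).


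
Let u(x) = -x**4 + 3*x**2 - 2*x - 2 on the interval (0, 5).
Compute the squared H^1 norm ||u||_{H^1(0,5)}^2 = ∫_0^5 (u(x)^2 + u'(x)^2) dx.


||u||_{H^1}^2 = 20084045/63

The H^1 norm (squared) on an interval (0, L) is
  ||u||_{H^1}^2 = ∫_0^L u(x)^2 dx + ∫_0^L u'(x)^2 dx.
Compute u'(x) = -4*x**3 + 6*x - 2.
Then u(x)^2 = x**8 - 6*x**6 + 4*x**5 + 13*x**4 - 12*x**3 - 8*x**2 + 8*x + 4 and u'(x)^2 = 16*x**6 - 48*x**4 + 16*x**3 + 36*x**2 - 24*x + 4.
Integrate each monomial from 0 to 5 using ∫_0^5 c·x^n dx = c·5^(n+1)/(n+1):
  ∫_0^5 u(x)^2 dx = ∫_0^5 (x^8 - 6*x^6 + 4*x^5 + 13*x^4 - 12*x^3 - 8*x^2 + 8*x + 4) dx. Term by term:
    ∫_0^5 x^8 dx = 1953125/9;  ∫_0^5 -6*x^6 dx = -468750/7;  ∫_0^5 4*x^5 dx = 31250/3;
    ∫_0^5 13*x^4 dx = 8125;  ∫_0^5 -12*x^3 dx = -1875;  ∫_0^5 -8*x^2 dx = -1000/3;
    ∫_0^5 8*x dx = 100;  ∫_0^5 4 dx = 20.
  Sum: 1953125/9 − 468750/7 + 31250/3 + 8125 − 1875 − 1000/3 + 100 + 20 = 10489685/63.
  ∫_0^5 u'(x)^2 dx = ∫_0^5 (16*x^6 - 48*x^4 + 16*x^3 + 36*x^2 - 24*x + 4) dx. Term by term:
    ∫_0^5 16*x^6 dx = 1250000/7;  ∫_0^5 -48*x^4 dx = -30000;  ∫_0^5 16*x^3 dx = 2500;
    ∫_0^5 36*x^2 dx = 1500;  ∫_0^5 -24*x dx = -300;  ∫_0^5 4 dx = 20.
  Sum: 1250000/7 − 30000 + 2500 + 1500 − 300 + 20 = 1066040/7.
Adding: ||u||_{H^1}^2 = 10489685/63 + 1066040/7 = 20084045/63.


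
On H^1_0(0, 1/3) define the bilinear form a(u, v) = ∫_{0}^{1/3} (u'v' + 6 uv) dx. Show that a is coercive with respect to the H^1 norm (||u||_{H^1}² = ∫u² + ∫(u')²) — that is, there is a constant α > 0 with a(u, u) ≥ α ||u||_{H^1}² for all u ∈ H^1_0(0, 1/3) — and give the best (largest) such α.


α = 1

Coercivity of a(·,·) on H^1_0(0, 1/3) means a(u, u) ≥ α ||u||_{H^1}² for every u ∈ H^1_0.
The interval has length L = 1/3, and Poincaré/coercivity depend only on L. Here a(u, u) = ∫(u')² + (6)·∫u².
Here c = 6 ≥ 1, so a(u,u) = ∫(u')² + c∫u² ≥ ∫(u')² + ∫u² = ||u||_{H^1}², i.e. α = 1 works. No larger α is possible: a(u,u) ≥ α||u||_{H^1}² means (1−α)∫(u')² ≥ (α−c)∫u², and for the modes u_n = sin(nπ(x−x₀)/L) (x₀ the left endpoint) one has ∫u_n²/∫(u_n')² = (L/(nπ))² → 0, so a(u_n,u_n)/||u_n||_{H^1}² → 1. Hence the optimal constant is α = 1.
Therefore α = 1.


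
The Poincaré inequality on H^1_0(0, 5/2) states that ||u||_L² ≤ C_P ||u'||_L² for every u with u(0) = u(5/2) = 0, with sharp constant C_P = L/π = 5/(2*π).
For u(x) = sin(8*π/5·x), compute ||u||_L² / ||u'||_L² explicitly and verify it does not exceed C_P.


||u||_L² / ||u'||_L² = 5/(8*π) < C_P = 5/(2*π).

u(x) = sin(8*π/5·x), so u'(x) = 8*π*cos(8*π*x/5)/5.
Writing u(x) = A·sin(kπx/L) with A = 1 and k = 4, use ∫_0^L sin²(kπx/L) dx = L/2 and ∫_0^L cos²(kπx/L) dx = L/2.
u² = 1·sin²(8*π/5·x) and (u')² = 64*π^2/25·cos²(8*π/5·x), and each of sin², cos² integrates to L/2 = 5/4 over (0, 5/2).
∫_0^5/2 u² dx = 5/4, so ||u||_L² = sqrt(5)/2.
∫_0^5/2 (u')² dx = 16*π^2/5, so ||u'||_L² = 4*sqrt(5)*π/5.
Ratio ||u||_L² / ||u'||_L² = 5/(8*π).
Sharp Poincaré constant on H^1_0(0, 5/2) is C_P = L/π = 5/(2*π), achieved by sin(2*π/5·x).
This is the k = 4 harmonic; the ratio L/(kπ) is strictly less than C_P = L/π, consistent with the sharp inequality ||u||_L² ≤ C_P ||u'||_L².


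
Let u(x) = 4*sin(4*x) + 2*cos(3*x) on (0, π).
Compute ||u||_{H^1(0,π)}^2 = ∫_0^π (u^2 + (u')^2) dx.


||u||_{H^1(0,π)}^2 = 1280/7 + 156*π

u'(x) = -6*sin(3*x) + 16*cos(4*x).
Expand u² and (u')² and integrate term by term on (0, π), using: for integers n ≥ 1, ∫_0^π sin²(nx) dx = ∫_0^π cos²(nx) dx = π/2; for n ≠ n', ∫_0^π sin(nx)sin(n'x) dx = ∫_0^π cos(nx)cos(n'x) dx = 0; and by product-to-sum, ∫_0^π sin(nx)cos(n'x) dx = ½∫_0^π [sin((n+n')x) + sin((n−n')x)] dx, which is 0 when n+n' is even and 2n/(n²−n'²) when n+n' is odd (it need not vanish on (0, π)).
  u² squared terms: (2)²·∫cos(3x)² dx = 4·π/2 = 2*π;  (4)²·∫sin(4x)² dx = 16·π/2 = 8*π.
  u² cross terms: 2·(2)·(4)·∫cos(3x)·sin(4x) dx = 16·(8/7) = 128/7.
  So ∫_0^π u² dx = 2*π + 8*π + 128/7 = 128/7 + 10*π.
  (u')² squared terms: (-6)²·∫sin(3x)² dx = 36·π/2 = 18*π;  (16)²·∫cos(4x)² dx = 256·π/2 = 128*π.
  (u')² cross terms: 2·(-6)·(16)·∫sin(3x)·cos(4x) dx = -192·(-6/7) = 1152/7.
  So ∫_0^π (u')² dx = 18*π + 128*π + 1152/7 = 1152/7 + 146*π.
||u||_{H^1}^2 = (128/7 + 10*π) + (1152/7 + 146*π) = 1280/7 + 156*π.


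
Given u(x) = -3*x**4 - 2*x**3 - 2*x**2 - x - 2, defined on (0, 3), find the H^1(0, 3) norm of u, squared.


||u||_{H^1}^2 = 7574019/70

The H^1 norm (squared) on an interval (0, L) is
  ||u||_{H^1}^2 = ∫_0^L u(x)^2 dx + ∫_0^L u'(x)^2 dx.
Compute u'(x) = -12*x**3 - 6*x**2 - 4*x - 1.
Then u(x)^2 = 9*x**8 + 12*x**7 + 16*x**6 + 14*x**5 + 20*x**4 + 12*x**3 + 9*x**2 + 4*x + 4 and u'(x)^2 = 144*x**6 + 144*x**5 + 132*x**4 + 72*x**3 + 28*x**2 + 8*x + 1.
Integrate each monomial from 0 to 3 using ∫_0^3 c·x^n dx = c·3^(n+1)/(n+1):
  ∫_0^3 u(x)^2 dx = ∫_0^3 (9*x^8 + 12*x^7 + 16*x^6 + 14*x^5 + 20*x^4 + 12*x^3 + 9*x^2 + 4*x + 4) dx. Term by term:
    ∫_0^3 9*x^8 dx = 19683;  ∫_0^3 12*x^7 dx = 19683/2;  ∫_0^3 16*x^6 dx = 34992/7;
    ∫_0^3 14*x^5 dx = 1701;  ∫_0^3 20*x^4 dx = 972;  ∫_0^3 12*x^3 dx = 243;
    ∫_0^3 9*x^2 dx = 81;  ∫_0^3 4*x dx = 18;  ∫_0^3 4 dx = 12.
  Sum: 19683 + 19683/2 + 34992/7 + 1701 + 972 + 243 + 81 + 18 + 12 = 525705/14.
  ∫_0^3 u'(x)^2 dx = ∫_0^3 (144*x^6 + 144*x^5 + 132*x^4 + 72*x^3 + 28*x^2 + 8*x + 1) dx. Term by term:
    ∫_0^3 144*x^6 dx = 314928/7;  ∫_0^3 144*x^5 dx = 17496;  ∫_0^3 132*x^4 dx = 32076/5;
    ∫_0^3 72*x^3 dx = 1458;  ∫_0^3 28*x^2 dx = 252;  ∫_0^3 8*x dx = 36;
    ∫_0^3 1 dx = 3.
  Sum: 314928/7 + 17496 + 32076/5 + 1458 + 252 + 36 + 3 = 2472747/35.
Adding: ||u||_{H^1}^2 = 525705/14 + 2472747/35 = 7574019/70.


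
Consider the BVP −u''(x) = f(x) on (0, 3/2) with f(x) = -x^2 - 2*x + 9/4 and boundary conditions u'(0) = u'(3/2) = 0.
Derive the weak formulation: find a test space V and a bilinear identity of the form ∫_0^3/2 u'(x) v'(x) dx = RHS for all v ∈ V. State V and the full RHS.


V = H^1(0, 3/2) (no boundary constraint on v; u is determined up to an additive constant); weak form: ∫_0^3/2 u'v' dx = ∫_0^3/2 (-x^2 - 2*x + 9/4) v dx for all v ∈ V.

Multiply both sides by a test function v and integrate from 0 to 3/2:
  ∫_0^3/2 −u''(x) v(x) dx = ∫_0^3/2 f(x) v(x) dx.
Integrate the LHS by parts once:
  ∫_0^3/2 −u'' v dx = −[u'(x) v(x)]_0^3/2 + ∫_0^3/2 u'(x) v'(x) dx.
Thus ∫_0^3/2 u'(x) v'(x) dx = ∫_0^3/2 f(x) v(x) dx + [u'(x) v(x)]_0^3/2.
Choose V so that boundary terms are either known or forced to vanish.
u has homogeneous Neumann: u'(0) = u'(3/2) = 0. So [u' v]_0^3/2 = 0·v(3/2) − 0·v(0) = 0 for any v; take V = H^1(0, 3/2).
Weak formulation: find u (satisfying any essential BC) such that ∫_0^3/2 u'(x) v'(x) dx = ∫_0^3/2 f v dx for all v ∈ V (homogeneous Neumann, so boundary terms vanish).
Substituting f(x) = -x^2 - 2*x + 9/4, the right-hand side is ∫_0^3/2 (-x^2 - 2*x + 9/4) v dx.
Compatibility check (pure Neumann): taking v ≡ 1 ∈ V gives 0 = ∫_0^3/2 f dx + (0) − (0), i.e. ∫_0^3/2 f dx must equal u'(0) − u'(3/2) = 0. Indeed ∫_0^3/2 (-x^2 - 2*x + 9/4) dx = 0, so the data are compatible. The solution is then unique only up to an additive constant (fix it e.g. by requiring ∫_0^3/2 u dx = 0).


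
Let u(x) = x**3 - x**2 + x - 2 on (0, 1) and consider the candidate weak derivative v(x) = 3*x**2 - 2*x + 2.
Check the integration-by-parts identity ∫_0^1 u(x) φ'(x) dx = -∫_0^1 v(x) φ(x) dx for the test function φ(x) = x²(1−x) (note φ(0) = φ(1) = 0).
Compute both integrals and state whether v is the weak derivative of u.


LHS = -1/12, RHS = -1/6. No, v is not the weak derivative of u.

u(x) = x**3 - x**2 + x - 2, classical derivative u'(x) = 3*x**2 - 2*x + 1.
φ(x) = x²(1−x), so φ'(x) = x*(2 - 3*x).
Note φ(0) = φ(1) = 0, so the boundary term u·φ vanishes.
LHS = ∫_0^1 u(x) φ'(x) dx = ∫_0^1 (-3*x^5 + 5*x^4 - 5*x^3 + 8*x^2 - 4*x) dx. Term by term:
  ∫_0^1 -3*x^5 dx = -1/2;  ∫_0^1 5*x^4 dx = 1;  ∫_0^1 -5*x^3 dx = -5/4;
  ∫_0^1 8*x^2 dx = 8/3;  ∫_0^1 -4*x dx = -2.
Sum: -1/2 + 1 − 5/4 + 8/3 − 2 = -1/12.
So LHS = -1/12.
∫_0^1 v(x) φ(x) dx = ∫_0^1 (-3*x^5 + 5*x^4 - 4*x^3 + 2*x^2) dx. Term by term:
  ∫_0^1 -3*x^5 dx = -1/2;  ∫_0^1 5*x^4 dx = 1;  ∫_0^1 -4*x^3 dx = -1;
  ∫_0^1 2*x^2 dx = 2/3.
Sum: -1/2 + 1 − 1 + 2/3 = 1/6.
So RHS = -∫_0^1 v(x) φ(x) dx = -1/6.
LHS − RHS = 1/12 ≠ 0, so the identity fails.
(For a valid weak derivative the identity must hold for EVERY test function, in particular this one. The failure shows v is NOT the weak derivative of u.)
Correct weak derivative would be u'(x) = 3*x**2 - 2*x + 1.


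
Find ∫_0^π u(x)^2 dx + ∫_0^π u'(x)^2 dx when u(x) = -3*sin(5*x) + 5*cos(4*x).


||u||_{H^1(0,π)}^2 = -1700/3 + 659*π/2

u'(x) = -20*sin(4*x) - 15*cos(5*x).
Expand u² and (u')² and integrate term by term on (0, π), using: for integers n ≥ 1, ∫_0^π sin²(nx) dx = ∫_0^π cos²(nx) dx = π/2; for n ≠ n', ∫_0^π sin(nx)sin(n'x) dx = ∫_0^π cos(nx)cos(n'x) dx = 0; and by product-to-sum, ∫_0^π sin(nx)cos(n'x) dx = ½∫_0^π [sin((n+n')x) + sin((n−n')x)] dx, which is 0 when n+n' is even and 2n/(n²−n'²) when n+n' is odd (it need not vanish on (0, π)).
  u² squared terms: (-3)²·∫sin(5x)² dx = 9·π/2 = 9*π/2;  (5)²·∫cos(4x)² dx = 25·π/2 = 25*π/2.
  u² cross terms: 2·(-3)·(5)·∫sin(5x)·cos(4x) dx = -30·(10/9) = -100/3.
  So ∫_0^π u² dx = 9*π/2 + 25*π/2 − 100/3 = -100/3 + 17*π.
  (u')² squared terms: (-20)²·∫sin(4x)² dx = 400·π/2 = 200*π;  (-15)²·∫cos(5x)² dx = 225·π/2 = 225*π/2.
  (u')² cross terms: 2·(-20)·(-15)·∫sin(4x)·cos(5x) dx = 600·(-8/9) = -1600/3.
  So ∫_0^π (u')² dx = 200*π + 225*π/2 − 1600/3 = -1600/3 + 625*π/2.
||u||_{H^1}^2 = (-100/3 + 17*π) + (-1600/3 + 625*π/2) = -1700/3 + 659*π/2.


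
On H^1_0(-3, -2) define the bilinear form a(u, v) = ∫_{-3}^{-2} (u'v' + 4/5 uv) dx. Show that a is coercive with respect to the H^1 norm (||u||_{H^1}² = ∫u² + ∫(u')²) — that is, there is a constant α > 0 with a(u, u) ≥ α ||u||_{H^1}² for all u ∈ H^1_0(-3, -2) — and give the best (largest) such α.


α = (4/5 + π^2)/(1 + π^2)

Coercivity of a(·,·) on H^1_0(-3, -2) means a(u, u) ≥ α ||u||_{H^1}² for every u ∈ H^1_0.
The interval has length L = 1, and Poincaré/coercivity depend only on L. Here a(u, u) = ∫(u')² + (4/5)·∫u².
Here 0 < c = 4/5 < 1. The condition a(u,u) ≥ α||u||_{H^1}² reads (1−α)∫(u')² ≥ (α−c)∫u². Any admissible α is ≤ 1 (rapidly oscillating u have ∫u²/∫(u')² → 0), and α = 1 would force 0 ≥ (1−c)∫u², impossible since c < 1; so 1−α > 0. By the sharp Poincaré inequality on H^1_0 of an interval of length L, ∫(u')² ≥ (π/L)²∫u² with equality for the first sine mode sin(π(x−x₀)/L) (x₀ the left endpoint), so the inequality holds for all u iff (1−α)(π/L)² ≥ α − c, i.e. α ≤ ((π/L)² + c)/((π/L)² + 1) = (1 + c(L/π)²)/(1 + (L/π)²). With (π/L)² = π^2 and c = 4/5, the largest admissible constant is α = ((π/L)² + c)/((π/L)² + 1).
Simplifying, α = (4/5 + π^2)/(1 + π^2).


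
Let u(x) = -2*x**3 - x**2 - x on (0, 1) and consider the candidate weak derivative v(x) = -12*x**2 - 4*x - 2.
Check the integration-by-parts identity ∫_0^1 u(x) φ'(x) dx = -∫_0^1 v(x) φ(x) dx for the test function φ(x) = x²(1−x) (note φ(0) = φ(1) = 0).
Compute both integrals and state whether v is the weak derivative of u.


LHS = 23/60, RHS = 23/30. No, v is not the weak derivative of u.

u(x) = -2*x**3 - x**2 - x, classical derivative u'(x) = -6*x**2 - 2*x - 1.
φ(x) = x²(1−x), so φ'(x) = x*(2 - 3*x).
Note φ(0) = φ(1) = 0, so the boundary term u·φ vanishes.
LHS = ∫_0^1 u(x) φ'(x) dx = ∫_0^1 (6*x^5 - x^4 + x^3 - 2*x^2) dx. Term by term:
  ∫_0^1 6*x^5 dx = 1;  ∫_0^1 -x^4 dx = -1/5;  ∫_0^1 x^3 dx = 1/4;
  ∫_0^1 -2*x^2 dx = -2/3.
Sum: 1 − 1/5 + 1/4 − 2/3 = 23/60.
So LHS = 23/60.
∫_0^1 v(x) φ(x) dx = ∫_0^1 (12*x^5 - 8*x^4 - 2*x^3 - 2*x^2) dx. Term by term:
  ∫_0^1 12*x^5 dx = 2;  ∫_0^1 -8*x^4 dx = -8/5;  ∫_0^1 -2*x^3 dx = -1/2;
  ∫_0^1 -2*x^2 dx = -2/3.
Sum: 2 − 8/5 − 1/2 − 2/3 = -23/30.
So RHS = -∫_0^1 v(x) φ(x) dx = 23/30.
LHS − RHS = -23/60 ≠ 0, so the identity fails.
(For a valid weak derivative the identity must hold for EVERY test function, in particular this one. The failure shows v is NOT the weak derivative of u.)
Correct weak derivative would be u'(x) = -6*x**2 - 2*x - 1.


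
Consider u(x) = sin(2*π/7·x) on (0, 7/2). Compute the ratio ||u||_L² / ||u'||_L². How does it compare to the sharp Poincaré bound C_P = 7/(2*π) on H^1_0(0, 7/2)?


||u||_L² / ||u'||_L² = 7/(2*π) = C_P.

u(x) = sin(2*π/7·x), so u'(x) = 2*π*cos(2*π*x/7)/7.
Writing u(x) = A·sin(kπx/L) with A = 1 and k = 1, use ∫_0^L sin²(kπx/L) dx = L/2 and ∫_0^L cos²(kπx/L) dx = L/2.
u² = 1·sin²(2*π/7·x) and (u')² = 4*π^2/49·cos²(2*π/7·x), and each of sin², cos² integrates to L/2 = 7/4 over (0, 7/2).
∫_0^7/2 u² dx = 7/4, so ||u||_L² = sqrt(7)/2.
∫_0^7/2 (u')² dx = π^2/7, so ||u'||_L² = sqrt(7)*π/7.
Ratio ||u||_L² / ||u'||_L² = 7/(2*π).
Sharp Poincaré constant on H^1_0(0, 7/2) is C_P = L/π = 7/(2*π), achieved by sin(2*π/7·x).
This is the k = 1 eigenfunction (up to amplitude), so the ratio equals the sharp Poincaré constant exactly.


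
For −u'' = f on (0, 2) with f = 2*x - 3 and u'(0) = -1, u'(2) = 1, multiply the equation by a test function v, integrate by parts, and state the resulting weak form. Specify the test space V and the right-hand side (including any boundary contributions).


V = H^1(0, 2) (v unrestricted at boundary; u is determined up to an additive constant); weak form: ∫_0^2 u'v' dx = ∫_0^2 (2*x - 3) v dx + v(2) + v(0) for all v ∈ V.

Multiply both sides by a test function v and integrate from 0 to 2:
  ∫_0^2 −u''(x) v(x) dx = ∫_0^2 f(x) v(x) dx.
Integrate the LHS by parts once:
  ∫_0^2 −u'' v dx = −[u'(x) v(x)]_0^2 + ∫_0^2 u'(x) v'(x) dx.
Thus ∫_0^2 u'(x) v'(x) dx = ∫_0^2 f(x) v(x) dx + [u'(x) v(x)]_0^2.
Choose V so that boundary terms are either known or forced to vanish.
u has inhomogeneous Neumann u'(0) = -1, u'(2) = 1. [u' v]_0^2 = (1)·v(2) − (-1)·v(0) = v(2) + v(0). Take V = H^1(0, 2); boundary term becomes part of RHS.
Weak formulation: find u (satisfying any essential BC) such that ∫_0^2 u'(x) v'(x) dx = ∫_0^2 f v dx + v(2) + v(0) for all v ∈ V (Neumann data are natural BCs: they enter the RHS as boundary terms).
Substituting f(x) = 2*x - 3, the right-hand side is ∫_0^2 (2*x - 3) v dx + v(2) + v(0).
Compatibility check (pure Neumann): taking v ≡ 1 ∈ V gives 0 = ∫_0^2 f dx + (1) − (-1), i.e. ∫_0^2 f dx must equal u'(0) − u'(2) = -2. Indeed ∫_0^2 (2*x - 3) dx = -2, so the data are compatible. The solution is then unique only up to an additive constant (fix it e.g. by requiring ∫_0^2 u dx = 0).


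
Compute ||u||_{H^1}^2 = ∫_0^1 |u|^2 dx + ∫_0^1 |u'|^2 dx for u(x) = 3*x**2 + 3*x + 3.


||u||_{H^1}^2 = 723/10

The H^1 norm (squared) on an interval (0, L) is
  ||u||_{H^1}^2 = ∫_0^L u(x)^2 dx + ∫_0^L u'(x)^2 dx.
Compute u'(x) = 6*x + 3.
Then u(x)^2 = 9*x**4 + 18*x**3 + 27*x**2 + 18*x + 9 and u'(x)^2 = 36*x**2 + 36*x + 9.
Integrate each monomial from 0 to 1 using ∫_0^1 c·x^n dx = c·1^(n+1)/(n+1):
  ∫_0^1 u(x)^2 dx = ∫_0^1 (9*x^4 + 18*x^3 + 27*x^2 + 18*x + 9) dx. Term by term:
    ∫_0^1 9*x^4 dx = 9/5;  ∫_0^1 18*x^3 dx = 9/2;  ∫_0^1 27*x^2 dx = 9;
    ∫_0^1 18*x dx = 9;  ∫_0^1 9 dx = 9.
  Sum: 9/5 + 9/2 + 9 + 9 + 9 = 333/10.
  ∫_0^1 u'(x)^2 dx = ∫_0^1 (36*x^2 + 36*x + 9) dx. Term by term:
    ∫_0^1 36*x^2 dx = 12;  ∫_0^1 36*x dx = 18;  ∫_0^1 9 dx = 9.
  Sum: 12 + 18 + 9 = 39.
Adding: ||u||_{H^1}^2 = 333/10 + 39 = 723/10.


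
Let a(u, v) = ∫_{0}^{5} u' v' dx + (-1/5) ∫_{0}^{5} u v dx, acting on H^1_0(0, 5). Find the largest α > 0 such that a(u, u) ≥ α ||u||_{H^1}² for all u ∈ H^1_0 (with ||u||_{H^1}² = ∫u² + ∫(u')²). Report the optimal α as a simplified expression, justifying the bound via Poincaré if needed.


α = (-5 + π^2)/(π^2 + 25)

Coercivity of a(·,·) on H^1_0(0, 5) means a(u, u) ≥ α ||u||_{H^1}² for every u ∈ H^1_0.
The interval has length L = 5, and Poincaré/coercivity depend only on L. Here a(u, u) = ∫(u')² + (-1/5)·∫u².
Here c = -1/5 < 0 with |c| < (π/L)² = π^2/25, so coercivity still holds. The condition a(u,u) ≥ α||u||_{H^1}² reads (1−α)∫(u')² ≥ (α−c)∫u². Any admissible α is ≤ 1 (rapidly oscillating u have ∫u²/∫(u')² → 0), and α = 1 would force 0 ≥ (1−c)∫u², impossible since c < 1; so 1−α > 0. By the sharp Poincaré inequality on H^1_0 of an interval of length L, ∫(u')² ≥ (π/L)²∫u² with equality for the first sine mode sin(π(x−x₀)/L) (x₀ the left endpoint), so the inequality holds for all u iff (1−α)(π/L)² ≥ α − c, i.e. α ≤ ((π/L)² + c)/((π/L)² + 1) = (1 + c(L/π)²)/(1 + (L/π)²). (Direct route, valid since c ≤ 0: Poincaré gives c∫u² ≥ c(L/π)²∫(u')², so a(u,u) ≥ (1 + c(L/π)²)∫(u')², while ||u||_{H^1}² ≤ (1 + (L/π)²)∫(u')²; dividing yields the same α.) With (π/L)² = π^2/25 and c = -1/5, the largest admissible constant is α = ((π/L)² + c)/((π/L)² + 1).
Simplifying, α = (-5 + π^2)/(π^2 + 25).


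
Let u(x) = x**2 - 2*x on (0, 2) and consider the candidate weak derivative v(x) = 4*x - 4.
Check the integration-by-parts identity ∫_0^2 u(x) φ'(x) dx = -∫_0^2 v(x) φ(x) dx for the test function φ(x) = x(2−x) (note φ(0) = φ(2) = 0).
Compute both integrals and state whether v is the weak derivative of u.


LHS = 0, RHS = 0. No, v is not the weak derivative of u.

u(x) = x**2 - 2*x, classical derivative u'(x) = 2*x - 2.
φ(x) = x(2−x), so φ'(x) = 2 - 2*x.
Note φ(0) = φ(2) = 0, so the boundary term u·φ vanishes.
LHS = ∫_0^2 u(x) φ'(x) dx = ∫_0^2 (-2*x^3 + 6*x^2 - 4*x) dx. Term by term:
  ∫_0^2 -2*x^3 dx = -8;  ∫_0^2 6*x^2 dx = 16;  ∫_0^2 -4*x dx = -8.
Sum: -8 + 16 − 8 = 0.
So LHS = 0.
∫_0^2 v(x) φ(x) dx = ∫_0^2 (-4*x^3 + 12*x^2 - 8*x) dx. Term by term:
  ∫_0^2 -4*x^3 dx = -16;  ∫_0^2 12*x^2 dx = 32;  ∫_0^2 -8*x dx = -16.
Sum: -16 + 32 − 16 = 0.
So RHS = -∫_0^2 v(x) φ(x) dx = 0.
LHS = RHS, so the identity holds for this particular φ. But this is necessary, not sufficient: a weak derivative must satisfy the identity for EVERY test function in C_c^∞(0, 2).
Here u is smooth, so its weak derivative equals its classical derivative u'(x) = 2*x - 2. Since v(x) = 4*x - 4 ≠ u'(x), v is NOT the weak derivative of u — the agreement for this single φ is a coincidence (the difference v − u' happens to be L²-orthogonal to this φ).
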